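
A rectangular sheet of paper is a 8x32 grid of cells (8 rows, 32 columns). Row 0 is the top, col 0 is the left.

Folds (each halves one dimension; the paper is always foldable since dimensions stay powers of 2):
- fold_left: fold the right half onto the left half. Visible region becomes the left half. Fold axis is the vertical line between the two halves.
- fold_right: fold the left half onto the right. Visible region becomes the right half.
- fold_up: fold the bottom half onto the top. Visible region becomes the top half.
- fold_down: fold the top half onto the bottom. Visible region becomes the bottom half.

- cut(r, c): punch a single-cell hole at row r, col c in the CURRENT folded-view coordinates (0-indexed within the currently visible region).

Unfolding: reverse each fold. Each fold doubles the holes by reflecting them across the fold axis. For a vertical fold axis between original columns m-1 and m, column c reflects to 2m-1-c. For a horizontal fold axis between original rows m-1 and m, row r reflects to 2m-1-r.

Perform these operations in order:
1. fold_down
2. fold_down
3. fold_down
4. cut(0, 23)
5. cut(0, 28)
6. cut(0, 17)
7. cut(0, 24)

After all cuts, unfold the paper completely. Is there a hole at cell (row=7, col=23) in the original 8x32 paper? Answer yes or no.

Op 1 fold_down: fold axis h@4; visible region now rows[4,8) x cols[0,32) = 4x32
Op 2 fold_down: fold axis h@6; visible region now rows[6,8) x cols[0,32) = 2x32
Op 3 fold_down: fold axis h@7; visible region now rows[7,8) x cols[0,32) = 1x32
Op 4 cut(0, 23): punch at orig (7,23); cuts so far [(7, 23)]; region rows[7,8) x cols[0,32) = 1x32
Op 5 cut(0, 28): punch at orig (7,28); cuts so far [(7, 23), (7, 28)]; region rows[7,8) x cols[0,32) = 1x32
Op 6 cut(0, 17): punch at orig (7,17); cuts so far [(7, 17), (7, 23), (7, 28)]; region rows[7,8) x cols[0,32) = 1x32
Op 7 cut(0, 24): punch at orig (7,24); cuts so far [(7, 17), (7, 23), (7, 24), (7, 28)]; region rows[7,8) x cols[0,32) = 1x32
Unfold 1 (reflect across h@7): 8 holes -> [(6, 17), (6, 23), (6, 24), (6, 28), (7, 17), (7, 23), (7, 24), (7, 28)]
Unfold 2 (reflect across h@6): 16 holes -> [(4, 17), (4, 23), (4, 24), (4, 28), (5, 17), (5, 23), (5, 24), (5, 28), (6, 17), (6, 23), (6, 24), (6, 28), (7, 17), (7, 23), (7, 24), (7, 28)]
Unfold 3 (reflect across h@4): 32 holes -> [(0, 17), (0, 23), (0, 24), (0, 28), (1, 17), (1, 23), (1, 24), (1, 28), (2, 17), (2, 23), (2, 24), (2, 28), (3, 17), (3, 23), (3, 24), (3, 28), (4, 17), (4, 23), (4, 24), (4, 28), (5, 17), (5, 23), (5, 24), (5, 28), (6, 17), (6, 23), (6, 24), (6, 28), (7, 17), (7, 23), (7, 24), (7, 28)]
Holes: [(0, 17), (0, 23), (0, 24), (0, 28), (1, 17), (1, 23), (1, 24), (1, 28), (2, 17), (2, 23), (2, 24), (2, 28), (3, 17), (3, 23), (3, 24), (3, 28), (4, 17), (4, 23), (4, 24), (4, 28), (5, 17), (5, 23), (5, 24), (5, 28), (6, 17), (6, 23), (6, 24), (6, 28), (7, 17), (7, 23), (7, 24), (7, 28)]

Answer: yes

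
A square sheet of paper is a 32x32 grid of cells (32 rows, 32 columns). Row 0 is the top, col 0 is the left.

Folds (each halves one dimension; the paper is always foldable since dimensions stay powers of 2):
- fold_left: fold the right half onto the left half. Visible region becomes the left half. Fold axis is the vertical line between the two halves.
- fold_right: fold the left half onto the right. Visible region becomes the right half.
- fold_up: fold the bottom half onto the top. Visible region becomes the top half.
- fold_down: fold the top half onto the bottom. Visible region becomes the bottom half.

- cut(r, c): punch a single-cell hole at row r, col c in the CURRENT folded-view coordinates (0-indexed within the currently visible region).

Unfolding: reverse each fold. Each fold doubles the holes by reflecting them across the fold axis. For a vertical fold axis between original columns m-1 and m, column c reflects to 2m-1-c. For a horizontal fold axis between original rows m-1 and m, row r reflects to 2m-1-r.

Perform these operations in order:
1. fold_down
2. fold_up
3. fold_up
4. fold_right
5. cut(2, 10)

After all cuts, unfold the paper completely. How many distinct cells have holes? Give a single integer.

Answer: 16

Derivation:
Op 1 fold_down: fold axis h@16; visible region now rows[16,32) x cols[0,32) = 16x32
Op 2 fold_up: fold axis h@24; visible region now rows[16,24) x cols[0,32) = 8x32
Op 3 fold_up: fold axis h@20; visible region now rows[16,20) x cols[0,32) = 4x32
Op 4 fold_right: fold axis v@16; visible region now rows[16,20) x cols[16,32) = 4x16
Op 5 cut(2, 10): punch at orig (18,26); cuts so far [(18, 26)]; region rows[16,20) x cols[16,32) = 4x16
Unfold 1 (reflect across v@16): 2 holes -> [(18, 5), (18, 26)]
Unfold 2 (reflect across h@20): 4 holes -> [(18, 5), (18, 26), (21, 5), (21, 26)]
Unfold 3 (reflect across h@24): 8 holes -> [(18, 5), (18, 26), (21, 5), (21, 26), (26, 5), (26, 26), (29, 5), (29, 26)]
Unfold 4 (reflect across h@16): 16 holes -> [(2, 5), (2, 26), (5, 5), (5, 26), (10, 5), (10, 26), (13, 5), (13, 26), (18, 5), (18, 26), (21, 5), (21, 26), (26, 5), (26, 26), (29, 5), (29, 26)]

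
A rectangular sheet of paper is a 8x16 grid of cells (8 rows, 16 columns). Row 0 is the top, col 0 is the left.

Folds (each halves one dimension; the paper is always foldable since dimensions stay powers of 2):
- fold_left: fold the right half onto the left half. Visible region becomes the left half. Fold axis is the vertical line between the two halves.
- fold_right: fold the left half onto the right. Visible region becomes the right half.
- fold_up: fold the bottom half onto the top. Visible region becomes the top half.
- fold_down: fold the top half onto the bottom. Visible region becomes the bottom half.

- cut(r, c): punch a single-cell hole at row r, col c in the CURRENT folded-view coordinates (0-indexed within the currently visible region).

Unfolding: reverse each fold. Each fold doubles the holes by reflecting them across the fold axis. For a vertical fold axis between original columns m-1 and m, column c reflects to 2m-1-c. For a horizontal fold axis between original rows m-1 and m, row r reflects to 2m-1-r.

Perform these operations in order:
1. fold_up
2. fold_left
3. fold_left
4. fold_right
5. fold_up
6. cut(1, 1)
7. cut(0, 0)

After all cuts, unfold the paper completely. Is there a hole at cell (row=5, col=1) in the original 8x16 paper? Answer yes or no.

Op 1 fold_up: fold axis h@4; visible region now rows[0,4) x cols[0,16) = 4x16
Op 2 fold_left: fold axis v@8; visible region now rows[0,4) x cols[0,8) = 4x8
Op 3 fold_left: fold axis v@4; visible region now rows[0,4) x cols[0,4) = 4x4
Op 4 fold_right: fold axis v@2; visible region now rows[0,4) x cols[2,4) = 4x2
Op 5 fold_up: fold axis h@2; visible region now rows[0,2) x cols[2,4) = 2x2
Op 6 cut(1, 1): punch at orig (1,3); cuts so far [(1, 3)]; region rows[0,2) x cols[2,4) = 2x2
Op 7 cut(0, 0): punch at orig (0,2); cuts so far [(0, 2), (1, 3)]; region rows[0,2) x cols[2,4) = 2x2
Unfold 1 (reflect across h@2): 4 holes -> [(0, 2), (1, 3), (2, 3), (3, 2)]
Unfold 2 (reflect across v@2): 8 holes -> [(0, 1), (0, 2), (1, 0), (1, 3), (2, 0), (2, 3), (3, 1), (3, 2)]
Unfold 3 (reflect across v@4): 16 holes -> [(0, 1), (0, 2), (0, 5), (0, 6), (1, 0), (1, 3), (1, 4), (1, 7), (2, 0), (2, 3), (2, 4), (2, 7), (3, 1), (3, 2), (3, 5), (3, 6)]
Unfold 4 (reflect across v@8): 32 holes -> [(0, 1), (0, 2), (0, 5), (0, 6), (0, 9), (0, 10), (0, 13), (0, 14), (1, 0), (1, 3), (1, 4), (1, 7), (1, 8), (1, 11), (1, 12), (1, 15), (2, 0), (2, 3), (2, 4), (2, 7), (2, 8), (2, 11), (2, 12), (2, 15), (3, 1), (3, 2), (3, 5), (3, 6), (3, 9), (3, 10), (3, 13), (3, 14)]
Unfold 5 (reflect across h@4): 64 holes -> [(0, 1), (0, 2), (0, 5), (0, 6), (0, 9), (0, 10), (0, 13), (0, 14), (1, 0), (1, 3), (1, 4), (1, 7), (1, 8), (1, 11), (1, 12), (1, 15), (2, 0), (2, 3), (2, 4), (2, 7), (2, 8), (2, 11), (2, 12), (2, 15), (3, 1), (3, 2), (3, 5), (3, 6), (3, 9), (3, 10), (3, 13), (3, 14), (4, 1), (4, 2), (4, 5), (4, 6), (4, 9), (4, 10), (4, 13), (4, 14), (5, 0), (5, 3), (5, 4), (5, 7), (5, 8), (5, 11), (5, 12), (5, 15), (6, 0), (6, 3), (6, 4), (6, 7), (6, 8), (6, 11), (6, 12), (6, 15), (7, 1), (7, 2), (7, 5), (7, 6), (7, 9), (7, 10), (7, 13), (7, 14)]
Holes: [(0, 1), (0, 2), (0, 5), (0, 6), (0, 9), (0, 10), (0, 13), (0, 14), (1, 0), (1, 3), (1, 4), (1, 7), (1, 8), (1, 11), (1, 12), (1, 15), (2, 0), (2, 3), (2, 4), (2, 7), (2, 8), (2, 11), (2, 12), (2, 15), (3, 1), (3, 2), (3, 5), (3, 6), (3, 9), (3, 10), (3, 13), (3, 14), (4, 1), (4, 2), (4, 5), (4, 6), (4, 9), (4, 10), (4, 13), (4, 14), (5, 0), (5, 3), (5, 4), (5, 7), (5, 8), (5, 11), (5, 12), (5, 15), (6, 0), (6, 3), (6, 4), (6, 7), (6, 8), (6, 11), (6, 12), (6, 15), (7, 1), (7, 2), (7, 5), (7, 6), (7, 9), (7, 10), (7, 13), (7, 14)]

Answer: no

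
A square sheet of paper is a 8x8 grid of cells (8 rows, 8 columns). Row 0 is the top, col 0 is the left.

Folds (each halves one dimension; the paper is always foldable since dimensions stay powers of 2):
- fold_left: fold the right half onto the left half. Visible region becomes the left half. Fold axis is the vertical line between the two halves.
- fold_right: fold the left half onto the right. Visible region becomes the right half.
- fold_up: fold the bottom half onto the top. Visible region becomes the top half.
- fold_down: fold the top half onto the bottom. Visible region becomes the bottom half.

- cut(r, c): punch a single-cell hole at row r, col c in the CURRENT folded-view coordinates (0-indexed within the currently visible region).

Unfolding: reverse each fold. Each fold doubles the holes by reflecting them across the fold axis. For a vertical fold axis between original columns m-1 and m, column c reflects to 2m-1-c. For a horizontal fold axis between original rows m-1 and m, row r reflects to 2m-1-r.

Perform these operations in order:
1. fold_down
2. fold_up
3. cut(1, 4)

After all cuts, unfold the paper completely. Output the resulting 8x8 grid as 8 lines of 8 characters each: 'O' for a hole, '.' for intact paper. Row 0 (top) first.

Op 1 fold_down: fold axis h@4; visible region now rows[4,8) x cols[0,8) = 4x8
Op 2 fold_up: fold axis h@6; visible region now rows[4,6) x cols[0,8) = 2x8
Op 3 cut(1, 4): punch at orig (5,4); cuts so far [(5, 4)]; region rows[4,6) x cols[0,8) = 2x8
Unfold 1 (reflect across h@6): 2 holes -> [(5, 4), (6, 4)]
Unfold 2 (reflect across h@4): 4 holes -> [(1, 4), (2, 4), (5, 4), (6, 4)]

Answer: ........
....O...
....O...
........
........
....O...
....O...
........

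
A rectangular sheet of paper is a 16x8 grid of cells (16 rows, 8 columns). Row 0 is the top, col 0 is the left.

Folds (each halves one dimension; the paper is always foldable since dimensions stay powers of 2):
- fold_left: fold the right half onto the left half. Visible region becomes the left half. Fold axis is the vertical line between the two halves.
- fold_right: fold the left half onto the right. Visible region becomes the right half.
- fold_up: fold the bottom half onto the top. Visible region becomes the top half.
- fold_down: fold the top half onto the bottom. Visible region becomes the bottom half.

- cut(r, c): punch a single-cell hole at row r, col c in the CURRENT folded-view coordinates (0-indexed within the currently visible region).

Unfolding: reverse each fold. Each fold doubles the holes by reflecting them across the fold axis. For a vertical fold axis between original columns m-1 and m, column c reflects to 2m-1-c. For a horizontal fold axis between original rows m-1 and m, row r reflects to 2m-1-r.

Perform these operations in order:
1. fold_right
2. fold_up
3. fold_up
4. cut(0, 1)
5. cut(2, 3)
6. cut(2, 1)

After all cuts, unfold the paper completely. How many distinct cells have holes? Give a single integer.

Op 1 fold_right: fold axis v@4; visible region now rows[0,16) x cols[4,8) = 16x4
Op 2 fold_up: fold axis h@8; visible region now rows[0,8) x cols[4,8) = 8x4
Op 3 fold_up: fold axis h@4; visible region now rows[0,4) x cols[4,8) = 4x4
Op 4 cut(0, 1): punch at orig (0,5); cuts so far [(0, 5)]; region rows[0,4) x cols[4,8) = 4x4
Op 5 cut(2, 3): punch at orig (2,7); cuts so far [(0, 5), (2, 7)]; region rows[0,4) x cols[4,8) = 4x4
Op 6 cut(2, 1): punch at orig (2,5); cuts so far [(0, 5), (2, 5), (2, 7)]; region rows[0,4) x cols[4,8) = 4x4
Unfold 1 (reflect across h@4): 6 holes -> [(0, 5), (2, 5), (2, 7), (5, 5), (5, 7), (7, 5)]
Unfold 2 (reflect across h@8): 12 holes -> [(0, 5), (2, 5), (2, 7), (5, 5), (5, 7), (7, 5), (8, 5), (10, 5), (10, 7), (13, 5), (13, 7), (15, 5)]
Unfold 3 (reflect across v@4): 24 holes -> [(0, 2), (0, 5), (2, 0), (2, 2), (2, 5), (2, 7), (5, 0), (5, 2), (5, 5), (5, 7), (7, 2), (7, 5), (8, 2), (8, 5), (10, 0), (10, 2), (10, 5), (10, 7), (13, 0), (13, 2), (13, 5), (13, 7), (15, 2), (15, 5)]

Answer: 24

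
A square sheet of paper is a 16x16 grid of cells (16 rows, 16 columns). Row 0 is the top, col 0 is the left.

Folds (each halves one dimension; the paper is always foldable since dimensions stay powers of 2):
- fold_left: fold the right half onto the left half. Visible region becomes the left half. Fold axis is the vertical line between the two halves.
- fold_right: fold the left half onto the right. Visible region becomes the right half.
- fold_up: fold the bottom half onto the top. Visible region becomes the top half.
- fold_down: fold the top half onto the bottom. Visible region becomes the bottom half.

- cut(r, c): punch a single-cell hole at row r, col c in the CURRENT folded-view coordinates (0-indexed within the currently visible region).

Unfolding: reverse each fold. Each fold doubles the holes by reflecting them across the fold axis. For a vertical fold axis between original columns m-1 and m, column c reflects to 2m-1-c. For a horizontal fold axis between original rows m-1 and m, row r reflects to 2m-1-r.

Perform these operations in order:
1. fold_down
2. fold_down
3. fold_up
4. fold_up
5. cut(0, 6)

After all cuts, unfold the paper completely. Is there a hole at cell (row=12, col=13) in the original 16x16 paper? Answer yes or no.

Answer: no

Derivation:
Op 1 fold_down: fold axis h@8; visible region now rows[8,16) x cols[0,16) = 8x16
Op 2 fold_down: fold axis h@12; visible region now rows[12,16) x cols[0,16) = 4x16
Op 3 fold_up: fold axis h@14; visible region now rows[12,14) x cols[0,16) = 2x16
Op 4 fold_up: fold axis h@13; visible region now rows[12,13) x cols[0,16) = 1x16
Op 5 cut(0, 6): punch at orig (12,6); cuts so far [(12, 6)]; region rows[12,13) x cols[0,16) = 1x16
Unfold 1 (reflect across h@13): 2 holes -> [(12, 6), (13, 6)]
Unfold 2 (reflect across h@14): 4 holes -> [(12, 6), (13, 6), (14, 6), (15, 6)]
Unfold 3 (reflect across h@12): 8 holes -> [(8, 6), (9, 6), (10, 6), (11, 6), (12, 6), (13, 6), (14, 6), (15, 6)]
Unfold 4 (reflect across h@8): 16 holes -> [(0, 6), (1, 6), (2, 6), (3, 6), (4, 6), (5, 6), (6, 6), (7, 6), (8, 6), (9, 6), (10, 6), (11, 6), (12, 6), (13, 6), (14, 6), (15, 6)]
Holes: [(0, 6), (1, 6), (2, 6), (3, 6), (4, 6), (5, 6), (6, 6), (7, 6), (8, 6), (9, 6), (10, 6), (11, 6), (12, 6), (13, 6), (14, 6), (15, 6)]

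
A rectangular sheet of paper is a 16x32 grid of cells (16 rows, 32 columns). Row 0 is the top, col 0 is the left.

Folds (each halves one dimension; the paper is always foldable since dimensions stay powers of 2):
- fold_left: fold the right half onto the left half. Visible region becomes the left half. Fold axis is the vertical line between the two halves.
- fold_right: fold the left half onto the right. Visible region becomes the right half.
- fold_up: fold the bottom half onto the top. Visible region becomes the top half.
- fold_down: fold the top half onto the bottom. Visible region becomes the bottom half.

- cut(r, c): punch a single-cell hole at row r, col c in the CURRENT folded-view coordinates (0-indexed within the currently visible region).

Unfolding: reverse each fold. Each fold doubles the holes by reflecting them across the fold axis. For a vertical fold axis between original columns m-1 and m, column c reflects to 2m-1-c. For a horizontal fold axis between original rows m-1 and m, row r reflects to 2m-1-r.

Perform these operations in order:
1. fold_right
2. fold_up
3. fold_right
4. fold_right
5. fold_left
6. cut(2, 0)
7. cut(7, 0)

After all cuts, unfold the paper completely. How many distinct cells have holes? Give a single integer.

Answer: 64

Derivation:
Op 1 fold_right: fold axis v@16; visible region now rows[0,16) x cols[16,32) = 16x16
Op 2 fold_up: fold axis h@8; visible region now rows[0,8) x cols[16,32) = 8x16
Op 3 fold_right: fold axis v@24; visible region now rows[0,8) x cols[24,32) = 8x8
Op 4 fold_right: fold axis v@28; visible region now rows[0,8) x cols[28,32) = 8x4
Op 5 fold_left: fold axis v@30; visible region now rows[0,8) x cols[28,30) = 8x2
Op 6 cut(2, 0): punch at orig (2,28); cuts so far [(2, 28)]; region rows[0,8) x cols[28,30) = 8x2
Op 7 cut(7, 0): punch at orig (7,28); cuts so far [(2, 28), (7, 28)]; region rows[0,8) x cols[28,30) = 8x2
Unfold 1 (reflect across v@30): 4 holes -> [(2, 28), (2, 31), (7, 28), (7, 31)]
Unfold 2 (reflect across v@28): 8 holes -> [(2, 24), (2, 27), (2, 28), (2, 31), (7, 24), (7, 27), (7, 28), (7, 31)]
Unfold 3 (reflect across v@24): 16 holes -> [(2, 16), (2, 19), (2, 20), (2, 23), (2, 24), (2, 27), (2, 28), (2, 31), (7, 16), (7, 19), (7, 20), (7, 23), (7, 24), (7, 27), (7, 28), (7, 31)]
Unfold 4 (reflect across h@8): 32 holes -> [(2, 16), (2, 19), (2, 20), (2, 23), (2, 24), (2, 27), (2, 28), (2, 31), (7, 16), (7, 19), (7, 20), (7, 23), (7, 24), (7, 27), (7, 28), (7, 31), (8, 16), (8, 19), (8, 20), (8, 23), (8, 24), (8, 27), (8, 28), (8, 31), (13, 16), (13, 19), (13, 20), (13, 23), (13, 24), (13, 27), (13, 28), (13, 31)]
Unfold 5 (reflect across v@16): 64 holes -> [(2, 0), (2, 3), (2, 4), (2, 7), (2, 8), (2, 11), (2, 12), (2, 15), (2, 16), (2, 19), (2, 20), (2, 23), (2, 24), (2, 27), (2, 28), (2, 31), (7, 0), (7, 3), (7, 4), (7, 7), (7, 8), (7, 11), (7, 12), (7, 15), (7, 16), (7, 19), (7, 20), (7, 23), (7, 24), (7, 27), (7, 28), (7, 31), (8, 0), (8, 3), (8, 4), (8, 7), (8, 8), (8, 11), (8, 12), (8, 15), (8, 16), (8, 19), (8, 20), (8, 23), (8, 24), (8, 27), (8, 28), (8, 31), (13, 0), (13, 3), (13, 4), (13, 7), (13, 8), (13, 11), (13, 12), (13, 15), (13, 16), (13, 19), (13, 20), (13, 23), (13, 24), (13, 27), (13, 28), (13, 31)]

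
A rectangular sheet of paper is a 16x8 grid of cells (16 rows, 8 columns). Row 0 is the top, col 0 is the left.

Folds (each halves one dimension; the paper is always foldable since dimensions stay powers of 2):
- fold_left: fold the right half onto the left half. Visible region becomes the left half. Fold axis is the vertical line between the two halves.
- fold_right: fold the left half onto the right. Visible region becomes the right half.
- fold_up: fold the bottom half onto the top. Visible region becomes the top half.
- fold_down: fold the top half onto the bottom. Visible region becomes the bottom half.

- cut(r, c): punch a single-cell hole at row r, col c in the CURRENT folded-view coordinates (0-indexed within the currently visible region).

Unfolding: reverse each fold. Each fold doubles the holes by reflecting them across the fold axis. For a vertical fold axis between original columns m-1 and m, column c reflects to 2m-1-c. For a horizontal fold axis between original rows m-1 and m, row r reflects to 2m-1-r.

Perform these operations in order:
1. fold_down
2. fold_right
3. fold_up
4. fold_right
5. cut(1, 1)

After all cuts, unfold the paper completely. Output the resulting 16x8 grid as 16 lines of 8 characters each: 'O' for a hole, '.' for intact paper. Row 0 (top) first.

Answer: ........
O..OO..O
........
........
........
........
O..OO..O
........
........
O..OO..O
........
........
........
........
O..OO..O
........

Derivation:
Op 1 fold_down: fold axis h@8; visible region now rows[8,16) x cols[0,8) = 8x8
Op 2 fold_right: fold axis v@4; visible region now rows[8,16) x cols[4,8) = 8x4
Op 3 fold_up: fold axis h@12; visible region now rows[8,12) x cols[4,8) = 4x4
Op 4 fold_right: fold axis v@6; visible region now rows[8,12) x cols[6,8) = 4x2
Op 5 cut(1, 1): punch at orig (9,7); cuts so far [(9, 7)]; region rows[8,12) x cols[6,8) = 4x2
Unfold 1 (reflect across v@6): 2 holes -> [(9, 4), (9, 7)]
Unfold 2 (reflect across h@12): 4 holes -> [(9, 4), (9, 7), (14, 4), (14, 7)]
Unfold 3 (reflect across v@4): 8 holes -> [(9, 0), (9, 3), (9, 4), (9, 7), (14, 0), (14, 3), (14, 4), (14, 7)]
Unfold 4 (reflect across h@8): 16 holes -> [(1, 0), (1, 3), (1, 4), (1, 7), (6, 0), (6, 3), (6, 4), (6, 7), (9, 0), (9, 3), (9, 4), (9, 7), (14, 0), (14, 3), (14, 4), (14, 7)]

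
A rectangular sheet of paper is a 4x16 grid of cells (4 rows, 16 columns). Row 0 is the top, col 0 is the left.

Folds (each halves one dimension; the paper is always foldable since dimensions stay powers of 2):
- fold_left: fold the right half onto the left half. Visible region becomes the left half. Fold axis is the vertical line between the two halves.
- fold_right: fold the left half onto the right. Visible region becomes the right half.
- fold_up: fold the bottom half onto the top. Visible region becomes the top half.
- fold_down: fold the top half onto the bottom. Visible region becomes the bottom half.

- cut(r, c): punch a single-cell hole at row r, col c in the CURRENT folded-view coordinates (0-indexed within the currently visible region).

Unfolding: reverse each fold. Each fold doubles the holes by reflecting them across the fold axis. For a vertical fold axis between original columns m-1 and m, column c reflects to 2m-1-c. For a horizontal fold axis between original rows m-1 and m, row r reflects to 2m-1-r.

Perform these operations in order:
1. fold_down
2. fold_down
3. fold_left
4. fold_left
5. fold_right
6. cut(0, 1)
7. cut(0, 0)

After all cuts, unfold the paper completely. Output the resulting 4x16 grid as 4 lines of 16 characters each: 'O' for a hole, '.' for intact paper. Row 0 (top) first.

Answer: OOOOOOOOOOOOOOOO
OOOOOOOOOOOOOOOO
OOOOOOOOOOOOOOOO
OOOOOOOOOOOOOOOO

Derivation:
Op 1 fold_down: fold axis h@2; visible region now rows[2,4) x cols[0,16) = 2x16
Op 2 fold_down: fold axis h@3; visible region now rows[3,4) x cols[0,16) = 1x16
Op 3 fold_left: fold axis v@8; visible region now rows[3,4) x cols[0,8) = 1x8
Op 4 fold_left: fold axis v@4; visible region now rows[3,4) x cols[0,4) = 1x4
Op 5 fold_right: fold axis v@2; visible region now rows[3,4) x cols[2,4) = 1x2
Op 6 cut(0, 1): punch at orig (3,3); cuts so far [(3, 3)]; region rows[3,4) x cols[2,4) = 1x2
Op 7 cut(0, 0): punch at orig (3,2); cuts so far [(3, 2), (3, 3)]; region rows[3,4) x cols[2,4) = 1x2
Unfold 1 (reflect across v@2): 4 holes -> [(3, 0), (3, 1), (3, 2), (3, 3)]
Unfold 2 (reflect across v@4): 8 holes -> [(3, 0), (3, 1), (3, 2), (3, 3), (3, 4), (3, 5), (3, 6), (3, 7)]
Unfold 3 (reflect across v@8): 16 holes -> [(3, 0), (3, 1), (3, 2), (3, 3), (3, 4), (3, 5), (3, 6), (3, 7), (3, 8), (3, 9), (3, 10), (3, 11), (3, 12), (3, 13), (3, 14), (3, 15)]
Unfold 4 (reflect across h@3): 32 holes -> [(2, 0), (2, 1), (2, 2), (2, 3), (2, 4), (2, 5), (2, 6), (2, 7), (2, 8), (2, 9), (2, 10), (2, 11), (2, 12), (2, 13), (2, 14), (2, 15), (3, 0), (3, 1), (3, 2), (3, 3), (3, 4), (3, 5), (3, 6), (3, 7), (3, 8), (3, 9), (3, 10), (3, 11), (3, 12), (3, 13), (3, 14), (3, 15)]
Unfold 5 (reflect across h@2): 64 holes -> [(0, 0), (0, 1), (0, 2), (0, 3), (0, 4), (0, 5), (0, 6), (0, 7), (0, 8), (0, 9), (0, 10), (0, 11), (0, 12), (0, 13), (0, 14), (0, 15), (1, 0), (1, 1), (1, 2), (1, 3), (1, 4), (1, 5), (1, 6), (1, 7), (1, 8), (1, 9), (1, 10), (1, 11), (1, 12), (1, 13), (1, 14), (1, 15), (2, 0), (2, 1), (2, 2), (2, 3), (2, 4), (2, 5), (2, 6), (2, 7), (2, 8), (2, 9), (2, 10), (2, 11), (2, 12), (2, 13), (2, 14), (2, 15), (3, 0), (3, 1), (3, 2), (3, 3), (3, 4), (3, 5), (3, 6), (3, 7), (3, 8), (3, 9), (3, 10), (3, 11), (3, 12), (3, 13), (3, 14), (3, 15)]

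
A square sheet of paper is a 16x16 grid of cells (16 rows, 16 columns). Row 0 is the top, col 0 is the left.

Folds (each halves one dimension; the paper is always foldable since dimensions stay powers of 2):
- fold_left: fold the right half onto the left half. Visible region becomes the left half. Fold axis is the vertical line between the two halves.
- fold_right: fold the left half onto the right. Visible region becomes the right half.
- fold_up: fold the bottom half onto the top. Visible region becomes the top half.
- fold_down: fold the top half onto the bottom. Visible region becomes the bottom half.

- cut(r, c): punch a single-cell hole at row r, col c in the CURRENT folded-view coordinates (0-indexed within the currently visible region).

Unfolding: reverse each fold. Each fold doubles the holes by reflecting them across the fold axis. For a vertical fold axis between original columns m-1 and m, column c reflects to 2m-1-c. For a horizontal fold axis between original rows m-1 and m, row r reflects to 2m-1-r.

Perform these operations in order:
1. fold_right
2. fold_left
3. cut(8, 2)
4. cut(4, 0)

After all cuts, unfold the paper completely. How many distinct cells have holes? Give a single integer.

Op 1 fold_right: fold axis v@8; visible region now rows[0,16) x cols[8,16) = 16x8
Op 2 fold_left: fold axis v@12; visible region now rows[0,16) x cols[8,12) = 16x4
Op 3 cut(8, 2): punch at orig (8,10); cuts so far [(8, 10)]; region rows[0,16) x cols[8,12) = 16x4
Op 4 cut(4, 0): punch at orig (4,8); cuts so far [(4, 8), (8, 10)]; region rows[0,16) x cols[8,12) = 16x4
Unfold 1 (reflect across v@12): 4 holes -> [(4, 8), (4, 15), (8, 10), (8, 13)]
Unfold 2 (reflect across v@8): 8 holes -> [(4, 0), (4, 7), (4, 8), (4, 15), (8, 2), (8, 5), (8, 10), (8, 13)]

Answer: 8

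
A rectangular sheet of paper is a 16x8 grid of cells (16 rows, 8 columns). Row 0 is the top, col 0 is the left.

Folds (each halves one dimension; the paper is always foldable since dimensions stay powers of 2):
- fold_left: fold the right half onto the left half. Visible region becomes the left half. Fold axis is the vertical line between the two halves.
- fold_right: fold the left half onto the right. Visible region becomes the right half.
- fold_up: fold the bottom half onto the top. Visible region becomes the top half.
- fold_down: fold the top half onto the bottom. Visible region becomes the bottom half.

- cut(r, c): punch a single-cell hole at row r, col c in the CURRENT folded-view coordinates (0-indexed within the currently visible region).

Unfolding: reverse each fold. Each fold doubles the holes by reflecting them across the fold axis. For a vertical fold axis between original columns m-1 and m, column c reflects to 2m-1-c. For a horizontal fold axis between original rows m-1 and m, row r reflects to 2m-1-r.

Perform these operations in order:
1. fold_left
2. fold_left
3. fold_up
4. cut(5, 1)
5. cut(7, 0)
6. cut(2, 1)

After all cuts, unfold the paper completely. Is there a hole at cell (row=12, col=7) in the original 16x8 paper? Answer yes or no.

Op 1 fold_left: fold axis v@4; visible region now rows[0,16) x cols[0,4) = 16x4
Op 2 fold_left: fold axis v@2; visible region now rows[0,16) x cols[0,2) = 16x2
Op 3 fold_up: fold axis h@8; visible region now rows[0,8) x cols[0,2) = 8x2
Op 4 cut(5, 1): punch at orig (5,1); cuts so far [(5, 1)]; region rows[0,8) x cols[0,2) = 8x2
Op 5 cut(7, 0): punch at orig (7,0); cuts so far [(5, 1), (7, 0)]; region rows[0,8) x cols[0,2) = 8x2
Op 6 cut(2, 1): punch at orig (2,1); cuts so far [(2, 1), (5, 1), (7, 0)]; region rows[0,8) x cols[0,2) = 8x2
Unfold 1 (reflect across h@8): 6 holes -> [(2, 1), (5, 1), (7, 0), (8, 0), (10, 1), (13, 1)]
Unfold 2 (reflect across v@2): 12 holes -> [(2, 1), (2, 2), (5, 1), (5, 2), (7, 0), (7, 3), (8, 0), (8, 3), (10, 1), (10, 2), (13, 1), (13, 2)]
Unfold 3 (reflect across v@4): 24 holes -> [(2, 1), (2, 2), (2, 5), (2, 6), (5, 1), (5, 2), (5, 5), (5, 6), (7, 0), (7, 3), (7, 4), (7, 7), (8, 0), (8, 3), (8, 4), (8, 7), (10, 1), (10, 2), (10, 5), (10, 6), (13, 1), (13, 2), (13, 5), (13, 6)]
Holes: [(2, 1), (2, 2), (2, 5), (2, 6), (5, 1), (5, 2), (5, 5), (5, 6), (7, 0), (7, 3), (7, 4), (7, 7), (8, 0), (8, 3), (8, 4), (8, 7), (10, 1), (10, 2), (10, 5), (10, 6), (13, 1), (13, 2), (13, 5), (13, 6)]

Answer: no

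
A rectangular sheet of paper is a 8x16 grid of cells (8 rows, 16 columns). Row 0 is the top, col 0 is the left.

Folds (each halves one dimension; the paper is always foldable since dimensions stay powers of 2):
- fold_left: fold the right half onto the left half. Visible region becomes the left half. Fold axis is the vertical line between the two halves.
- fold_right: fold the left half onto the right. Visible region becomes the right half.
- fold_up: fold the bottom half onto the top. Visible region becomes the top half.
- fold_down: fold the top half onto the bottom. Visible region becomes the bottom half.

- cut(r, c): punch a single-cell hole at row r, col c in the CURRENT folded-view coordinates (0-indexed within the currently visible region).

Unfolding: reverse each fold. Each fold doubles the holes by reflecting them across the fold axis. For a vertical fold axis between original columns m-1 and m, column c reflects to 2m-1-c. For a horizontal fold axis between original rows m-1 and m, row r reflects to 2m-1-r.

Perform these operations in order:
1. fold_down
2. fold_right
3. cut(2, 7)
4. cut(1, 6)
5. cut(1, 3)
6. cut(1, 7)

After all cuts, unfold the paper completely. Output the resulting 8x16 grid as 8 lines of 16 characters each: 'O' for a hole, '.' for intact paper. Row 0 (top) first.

Op 1 fold_down: fold axis h@4; visible region now rows[4,8) x cols[0,16) = 4x16
Op 2 fold_right: fold axis v@8; visible region now rows[4,8) x cols[8,16) = 4x8
Op 3 cut(2, 7): punch at orig (6,15); cuts so far [(6, 15)]; region rows[4,8) x cols[8,16) = 4x8
Op 4 cut(1, 6): punch at orig (5,14); cuts so far [(5, 14), (6, 15)]; region rows[4,8) x cols[8,16) = 4x8
Op 5 cut(1, 3): punch at orig (5,11); cuts so far [(5, 11), (5, 14), (6, 15)]; region rows[4,8) x cols[8,16) = 4x8
Op 6 cut(1, 7): punch at orig (5,15); cuts so far [(5, 11), (5, 14), (5, 15), (6, 15)]; region rows[4,8) x cols[8,16) = 4x8
Unfold 1 (reflect across v@8): 8 holes -> [(5, 0), (5, 1), (5, 4), (5, 11), (5, 14), (5, 15), (6, 0), (6, 15)]
Unfold 2 (reflect across h@4): 16 holes -> [(1, 0), (1, 15), (2, 0), (2, 1), (2, 4), (2, 11), (2, 14), (2, 15), (5, 0), (5, 1), (5, 4), (5, 11), (5, 14), (5, 15), (6, 0), (6, 15)]

Answer: ................
O..............O
OO..O......O..OO
................
................
OO..O......O..OO
O..............O
................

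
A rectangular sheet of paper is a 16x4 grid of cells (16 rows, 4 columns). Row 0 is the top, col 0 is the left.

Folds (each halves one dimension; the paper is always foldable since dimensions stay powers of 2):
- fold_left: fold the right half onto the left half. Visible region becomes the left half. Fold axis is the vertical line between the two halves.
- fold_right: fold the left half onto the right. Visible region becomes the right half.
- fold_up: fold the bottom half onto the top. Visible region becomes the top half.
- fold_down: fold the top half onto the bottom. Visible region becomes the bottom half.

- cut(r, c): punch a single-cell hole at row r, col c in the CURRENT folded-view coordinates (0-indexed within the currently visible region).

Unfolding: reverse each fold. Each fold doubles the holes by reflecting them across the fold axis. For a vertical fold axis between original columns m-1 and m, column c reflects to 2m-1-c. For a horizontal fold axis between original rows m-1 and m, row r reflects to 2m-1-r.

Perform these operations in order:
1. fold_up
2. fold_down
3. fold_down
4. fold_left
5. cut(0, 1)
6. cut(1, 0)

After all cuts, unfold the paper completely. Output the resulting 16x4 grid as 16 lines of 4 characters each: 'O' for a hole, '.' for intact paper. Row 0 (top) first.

Answer: O..O
.OO.
.OO.
O..O
O..O
.OO.
.OO.
O..O
O..O
.OO.
.OO.
O..O
O..O
.OO.
.OO.
O..O

Derivation:
Op 1 fold_up: fold axis h@8; visible region now rows[0,8) x cols[0,4) = 8x4
Op 2 fold_down: fold axis h@4; visible region now rows[4,8) x cols[0,4) = 4x4
Op 3 fold_down: fold axis h@6; visible region now rows[6,8) x cols[0,4) = 2x4
Op 4 fold_left: fold axis v@2; visible region now rows[6,8) x cols[0,2) = 2x2
Op 5 cut(0, 1): punch at orig (6,1); cuts so far [(6, 1)]; region rows[6,8) x cols[0,2) = 2x2
Op 6 cut(1, 0): punch at orig (7,0); cuts so far [(6, 1), (7, 0)]; region rows[6,8) x cols[0,2) = 2x2
Unfold 1 (reflect across v@2): 4 holes -> [(6, 1), (6, 2), (7, 0), (7, 3)]
Unfold 2 (reflect across h@6): 8 holes -> [(4, 0), (4, 3), (5, 1), (5, 2), (6, 1), (6, 2), (7, 0), (7, 3)]
Unfold 3 (reflect across h@4): 16 holes -> [(0, 0), (0, 3), (1, 1), (1, 2), (2, 1), (2, 2), (3, 0), (3, 3), (4, 0), (4, 3), (5, 1), (5, 2), (6, 1), (6, 2), (7, 0), (7, 3)]
Unfold 4 (reflect across h@8): 32 holes -> [(0, 0), (0, 3), (1, 1), (1, 2), (2, 1), (2, 2), (3, 0), (3, 3), (4, 0), (4, 3), (5, 1), (5, 2), (6, 1), (6, 2), (7, 0), (7, 3), (8, 0), (8, 3), (9, 1), (9, 2), (10, 1), (10, 2), (11, 0), (11, 3), (12, 0), (12, 3), (13, 1), (13, 2), (14, 1), (14, 2), (15, 0), (15, 3)]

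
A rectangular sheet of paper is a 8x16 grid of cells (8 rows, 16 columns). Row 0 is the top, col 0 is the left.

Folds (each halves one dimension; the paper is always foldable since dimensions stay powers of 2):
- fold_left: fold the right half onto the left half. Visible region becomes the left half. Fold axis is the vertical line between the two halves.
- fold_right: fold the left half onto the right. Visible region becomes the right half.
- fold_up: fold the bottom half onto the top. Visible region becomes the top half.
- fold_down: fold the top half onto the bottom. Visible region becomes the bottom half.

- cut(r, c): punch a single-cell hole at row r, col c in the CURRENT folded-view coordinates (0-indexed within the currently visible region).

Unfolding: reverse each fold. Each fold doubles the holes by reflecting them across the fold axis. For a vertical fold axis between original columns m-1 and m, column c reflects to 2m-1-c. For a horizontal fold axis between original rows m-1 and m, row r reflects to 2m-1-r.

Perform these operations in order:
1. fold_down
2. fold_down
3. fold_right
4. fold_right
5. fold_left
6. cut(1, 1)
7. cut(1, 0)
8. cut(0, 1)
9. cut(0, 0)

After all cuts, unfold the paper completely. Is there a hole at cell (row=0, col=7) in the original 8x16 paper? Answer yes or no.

Answer: yes

Derivation:
Op 1 fold_down: fold axis h@4; visible region now rows[4,8) x cols[0,16) = 4x16
Op 2 fold_down: fold axis h@6; visible region now rows[6,8) x cols[0,16) = 2x16
Op 3 fold_right: fold axis v@8; visible region now rows[6,8) x cols[8,16) = 2x8
Op 4 fold_right: fold axis v@12; visible region now rows[6,8) x cols[12,16) = 2x4
Op 5 fold_left: fold axis v@14; visible region now rows[6,8) x cols[12,14) = 2x2
Op 6 cut(1, 1): punch at orig (7,13); cuts so far [(7, 13)]; region rows[6,8) x cols[12,14) = 2x2
Op 7 cut(1, 0): punch at orig (7,12); cuts so far [(7, 12), (7, 13)]; region rows[6,8) x cols[12,14) = 2x2
Op 8 cut(0, 1): punch at orig (6,13); cuts so far [(6, 13), (7, 12), (7, 13)]; region rows[6,8) x cols[12,14) = 2x2
Op 9 cut(0, 0): punch at orig (6,12); cuts so far [(6, 12), (6, 13), (7, 12), (7, 13)]; region rows[6,8) x cols[12,14) = 2x2
Unfold 1 (reflect across v@14): 8 holes -> [(6, 12), (6, 13), (6, 14), (6, 15), (7, 12), (7, 13), (7, 14), (7, 15)]
Unfold 2 (reflect across v@12): 16 holes -> [(6, 8), (6, 9), (6, 10), (6, 11), (6, 12), (6, 13), (6, 14), (6, 15), (7, 8), (7, 9), (7, 10), (7, 11), (7, 12), (7, 13), (7, 14), (7, 15)]
Unfold 3 (reflect across v@8): 32 holes -> [(6, 0), (6, 1), (6, 2), (6, 3), (6, 4), (6, 5), (6, 6), (6, 7), (6, 8), (6, 9), (6, 10), (6, 11), (6, 12), (6, 13), (6, 14), (6, 15), (7, 0), (7, 1), (7, 2), (7, 3), (7, 4), (7, 5), (7, 6), (7, 7), (7, 8), (7, 9), (7, 10), (7, 11), (7, 12), (7, 13), (7, 14), (7, 15)]
Unfold 4 (reflect across h@6): 64 holes -> [(4, 0), (4, 1), (4, 2), (4, 3), (4, 4), (4, 5), (4, 6), (4, 7), (4, 8), (4, 9), (4, 10), (4, 11), (4, 12), (4, 13), (4, 14), (4, 15), (5, 0), (5, 1), (5, 2), (5, 3), (5, 4), (5, 5), (5, 6), (5, 7), (5, 8), (5, 9), (5, 10), (5, 11), (5, 12), (5, 13), (5, 14), (5, 15), (6, 0), (6, 1), (6, 2), (6, 3), (6, 4), (6, 5), (6, 6), (6, 7), (6, 8), (6, 9), (6, 10), (6, 11), (6, 12), (6, 13), (6, 14), (6, 15), (7, 0), (7, 1), (7, 2), (7, 3), (7, 4), (7, 5), (7, 6), (7, 7), (7, 8), (7, 9), (7, 10), (7, 11), (7, 12), (7, 13), (7, 14), (7, 15)]
Unfold 5 (reflect across h@4): 128 holes -> [(0, 0), (0, 1), (0, 2), (0, 3), (0, 4), (0, 5), (0, 6), (0, 7), (0, 8), (0, 9), (0, 10), (0, 11), (0, 12), (0, 13), (0, 14), (0, 15), (1, 0), (1, 1), (1, 2), (1, 3), (1, 4), (1, 5), (1, 6), (1, 7), (1, 8), (1, 9), (1, 10), (1, 11), (1, 12), (1, 13), (1, 14), (1, 15), (2, 0), (2, 1), (2, 2), (2, 3), (2, 4), (2, 5), (2, 6), (2, 7), (2, 8), (2, 9), (2, 10), (2, 11), (2, 12), (2, 13), (2, 14), (2, 15), (3, 0), (3, 1), (3, 2), (3, 3), (3, 4), (3, 5), (3, 6), (3, 7), (3, 8), (3, 9), (3, 10), (3, 11), (3, 12), (3, 13), (3, 14), (3, 15), (4, 0), (4, 1), (4, 2), (4, 3), (4, 4), (4, 5), (4, 6), (4, 7), (4, 8), (4, 9), (4, 10), (4, 11), (4, 12), (4, 13), (4, 14), (4, 15), (5, 0), (5, 1), (5, 2), (5, 3), (5, 4), (5, 5), (5, 6), (5, 7), (5, 8), (5, 9), (5, 10), (5, 11), (5, 12), (5, 13), (5, 14), (5, 15), (6, 0), (6, 1), (6, 2), (6, 3), (6, 4), (6, 5), (6, 6), (6, 7), (6, 8), (6, 9), (6, 10), (6, 11), (6, 12), (6, 13), (6, 14), (6, 15), (7, 0), (7, 1), (7, 2), (7, 3), (7, 4), (7, 5), (7, 6), (7, 7), (7, 8), (7, 9), (7, 10), (7, 11), (7, 12), (7, 13), (7, 14), (7, 15)]
Holes: [(0, 0), (0, 1), (0, 2), (0, 3), (0, 4), (0, 5), (0, 6), (0, 7), (0, 8), (0, 9), (0, 10), (0, 11), (0, 12), (0, 13), (0, 14), (0, 15), (1, 0), (1, 1), (1, 2), (1, 3), (1, 4), (1, 5), (1, 6), (1, 7), (1, 8), (1, 9), (1, 10), (1, 11), (1, 12), (1, 13), (1, 14), (1, 15), (2, 0), (2, 1), (2, 2), (2, 3), (2, 4), (2, 5), (2, 6), (2, 7), (2, 8), (2, 9), (2, 10), (2, 11), (2, 12), (2, 13), (2, 14), (2, 15), (3, 0), (3, 1), (3, 2), (3, 3), (3, 4), (3, 5), (3, 6), (3, 7), (3, 8), (3, 9), (3, 10), (3, 11), (3, 12), (3, 13), (3, 14), (3, 15), (4, 0), (4, 1), (4, 2), (4, 3), (4, 4), (4, 5), (4, 6), (4, 7), (4, 8), (4, 9), (4, 10), (4, 11), (4, 12), (4, 13), (4, 14), (4, 15), (5, 0), (5, 1), (5, 2), (5, 3), (5, 4), (5, 5), (5, 6), (5, 7), (5, 8), (5, 9), (5, 10), (5, 11), (5, 12), (5, 13), (5, 14), (5, 15), (6, 0), (6, 1), (6, 2), (6, 3), (6, 4), (6, 5), (6, 6), (6, 7), (6, 8), (6, 9), (6, 10), (6, 11), (6, 12), (6, 13), (6, 14), (6, 15), (7, 0), (7, 1), (7, 2), (7, 3), (7, 4), (7, 5), (7, 6), (7, 7), (7, 8), (7, 9), (7, 10), (7, 11), (7, 12), (7, 13), (7, 14), (7, 15)]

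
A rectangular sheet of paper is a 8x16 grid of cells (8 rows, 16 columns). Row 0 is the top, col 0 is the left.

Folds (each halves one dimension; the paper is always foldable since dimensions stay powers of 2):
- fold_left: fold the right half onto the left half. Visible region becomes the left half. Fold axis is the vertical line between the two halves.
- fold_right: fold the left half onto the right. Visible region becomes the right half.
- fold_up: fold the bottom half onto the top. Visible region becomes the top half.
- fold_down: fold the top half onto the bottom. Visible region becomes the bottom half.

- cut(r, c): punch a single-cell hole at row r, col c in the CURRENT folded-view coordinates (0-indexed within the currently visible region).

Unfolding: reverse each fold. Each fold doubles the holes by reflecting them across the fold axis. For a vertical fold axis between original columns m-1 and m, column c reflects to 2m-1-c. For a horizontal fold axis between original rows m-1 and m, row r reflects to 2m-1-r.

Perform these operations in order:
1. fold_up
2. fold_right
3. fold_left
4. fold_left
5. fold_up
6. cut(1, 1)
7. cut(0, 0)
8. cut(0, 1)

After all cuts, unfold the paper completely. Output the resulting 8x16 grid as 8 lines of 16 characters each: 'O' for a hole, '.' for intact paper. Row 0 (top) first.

Answer: OOOOOOOOOOOOOOOO
.OO..OO..OO..OO.
.OO..OO..OO..OO.
OOOOOOOOOOOOOOOO
OOOOOOOOOOOOOOOO
.OO..OO..OO..OO.
.OO..OO..OO..OO.
OOOOOOOOOOOOOOOO

Derivation:
Op 1 fold_up: fold axis h@4; visible region now rows[0,4) x cols[0,16) = 4x16
Op 2 fold_right: fold axis v@8; visible region now rows[0,4) x cols[8,16) = 4x8
Op 3 fold_left: fold axis v@12; visible region now rows[0,4) x cols[8,12) = 4x4
Op 4 fold_left: fold axis v@10; visible region now rows[0,4) x cols[8,10) = 4x2
Op 5 fold_up: fold axis h@2; visible region now rows[0,2) x cols[8,10) = 2x2
Op 6 cut(1, 1): punch at orig (1,9); cuts so far [(1, 9)]; region rows[0,2) x cols[8,10) = 2x2
Op 7 cut(0, 0): punch at orig (0,8); cuts so far [(0, 8), (1, 9)]; region rows[0,2) x cols[8,10) = 2x2
Op 8 cut(0, 1): punch at orig (0,9); cuts so far [(0, 8), (0, 9), (1, 9)]; region rows[0,2) x cols[8,10) = 2x2
Unfold 1 (reflect across h@2): 6 holes -> [(0, 8), (0, 9), (1, 9), (2, 9), (3, 8), (3, 9)]
Unfold 2 (reflect across v@10): 12 holes -> [(0, 8), (0, 9), (0, 10), (0, 11), (1, 9), (1, 10), (2, 9), (2, 10), (3, 8), (3, 9), (3, 10), (3, 11)]
Unfold 3 (reflect across v@12): 24 holes -> [(0, 8), (0, 9), (0, 10), (0, 11), (0, 12), (0, 13), (0, 14), (0, 15), (1, 9), (1, 10), (1, 13), (1, 14), (2, 9), (2, 10), (2, 13), (2, 14), (3, 8), (3, 9), (3, 10), (3, 11), (3, 12), (3, 13), (3, 14), (3, 15)]
Unfold 4 (reflect across v@8): 48 holes -> [(0, 0), (0, 1), (0, 2), (0, 3), (0, 4), (0, 5), (0, 6), (0, 7), (0, 8), (0, 9), (0, 10), (0, 11), (0, 12), (0, 13), (0, 14), (0, 15), (1, 1), (1, 2), (1, 5), (1, 6), (1, 9), (1, 10), (1, 13), (1, 14), (2, 1), (2, 2), (2, 5), (2, 6), (2, 9), (2, 10), (2, 13), (2, 14), (3, 0), (3, 1), (3, 2), (3, 3), (3, 4), (3, 5), (3, 6), (3, 7), (3, 8), (3, 9), (3, 10), (3, 11), (3, 12), (3, 13), (3, 14), (3, 15)]
Unfold 5 (reflect across h@4): 96 holes -> [(0, 0), (0, 1), (0, 2), (0, 3), (0, 4), (0, 5), (0, 6), (0, 7), (0, 8), (0, 9), (0, 10), (0, 11), (0, 12), (0, 13), (0, 14), (0, 15), (1, 1), (1, 2), (1, 5), (1, 6), (1, 9), (1, 10), (1, 13), (1, 14), (2, 1), (2, 2), (2, 5), (2, 6), (2, 9), (2, 10), (2, 13), (2, 14), (3, 0), (3, 1), (3, 2), (3, 3), (3, 4), (3, 5), (3, 6), (3, 7), (3, 8), (3, 9), (3, 10), (3, 11), (3, 12), (3, 13), (3, 14), (3, 15), (4, 0), (4, 1), (4, 2), (4, 3), (4, 4), (4, 5), (4, 6), (4, 7), (4, 8), (4, 9), (4, 10), (4, 11), (4, 12), (4, 13), (4, 14), (4, 15), (5, 1), (5, 2), (5, 5), (5, 6), (5, 9), (5, 10), (5, 13), (5, 14), (6, 1), (6, 2), (6, 5), (6, 6), (6, 9), (6, 10), (6, 13), (6, 14), (7, 0), (7, 1), (7, 2), (7, 3), (7, 4), (7, 5), (7, 6), (7, 7), (7, 8), (7, 9), (7, 10), (7, 11), (7, 12), (7, 13), (7, 14), (7, 15)]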